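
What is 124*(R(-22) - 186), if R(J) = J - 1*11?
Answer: -27156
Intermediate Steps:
R(J) = -11 + J (R(J) = J - 11 = -11 + J)
124*(R(-22) - 186) = 124*((-11 - 22) - 186) = 124*(-33 - 186) = 124*(-219) = -27156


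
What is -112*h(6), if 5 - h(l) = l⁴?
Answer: 144592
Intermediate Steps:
h(l) = 5 - l⁴
-112*h(6) = -112*(5 - 1*6⁴) = -112*(5 - 1*1296) = -112*(5 - 1296) = -112*(-1291) = 144592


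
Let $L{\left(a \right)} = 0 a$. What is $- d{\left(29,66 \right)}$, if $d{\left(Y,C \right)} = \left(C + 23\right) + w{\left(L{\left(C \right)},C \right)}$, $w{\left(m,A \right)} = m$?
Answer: $-89$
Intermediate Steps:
$L{\left(a \right)} = 0$
$d{\left(Y,C \right)} = 23 + C$ ($d{\left(Y,C \right)} = \left(C + 23\right) + 0 = \left(23 + C\right) + 0 = 23 + C$)
$- d{\left(29,66 \right)} = - (23 + 66) = \left(-1\right) 89 = -89$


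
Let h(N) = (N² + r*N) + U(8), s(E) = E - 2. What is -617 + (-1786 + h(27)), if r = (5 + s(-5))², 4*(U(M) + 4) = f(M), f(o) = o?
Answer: -1568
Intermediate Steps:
s(E) = -2 + E
U(M) = -4 + M/4
r = 4 (r = (5 + (-2 - 5))² = (5 - 7)² = (-2)² = 4)
h(N) = -2 + N² + 4*N (h(N) = (N² + 4*N) + (-4 + (¼)*8) = (N² + 4*N) + (-4 + 2) = (N² + 4*N) - 2 = -2 + N² + 4*N)
-617 + (-1786 + h(27)) = -617 + (-1786 + (-2 + 27² + 4*27)) = -617 + (-1786 + (-2 + 729 + 108)) = -617 + (-1786 + 835) = -617 - 951 = -1568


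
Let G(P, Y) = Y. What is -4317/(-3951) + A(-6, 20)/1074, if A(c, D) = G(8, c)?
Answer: 256264/235743 ≈ 1.0870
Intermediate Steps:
A(c, D) = c
-4317/(-3951) + A(-6, 20)/1074 = -4317/(-3951) - 6/1074 = -4317*(-1/3951) - 6*1/1074 = 1439/1317 - 1/179 = 256264/235743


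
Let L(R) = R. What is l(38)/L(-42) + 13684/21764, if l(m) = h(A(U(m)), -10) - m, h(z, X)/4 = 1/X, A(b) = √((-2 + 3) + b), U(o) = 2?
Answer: 293847/190435 ≈ 1.5430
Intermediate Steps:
A(b) = √(1 + b)
h(z, X) = 4/X
l(m) = -⅖ - m (l(m) = 4/(-10) - m = 4*(-⅒) - m = -⅖ - m)
l(38)/L(-42) + 13684/21764 = (-⅖ - 1*38)/(-42) + 13684/21764 = (-⅖ - 38)*(-1/42) + 13684*(1/21764) = -192/5*(-1/42) + 3421/5441 = 32/35 + 3421/5441 = 293847/190435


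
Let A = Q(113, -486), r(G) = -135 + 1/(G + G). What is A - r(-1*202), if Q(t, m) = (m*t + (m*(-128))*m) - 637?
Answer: -12236557231/404 ≈ -3.0289e+7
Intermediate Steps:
Q(t, m) = -637 - 128*m² + m*t (Q(t, m) = (m*t + (-128*m)*m) - 637 = (m*t - 128*m²) - 637 = (-128*m² + m*t) - 637 = -637 - 128*m² + m*t)
r(G) = -135 + 1/(2*G)
A = -30288643 (A = -637 - 128*(-486)² - 486*113 = -637 - 128*236196 - 54918 = -637 - 30233088 - 54918 = -30288643)
A - r(-1*202) = -30288643 - (-135 + 1/(2*((-1*202)))) = -30288643 - (-135 + (½)/(-202)) = -30288643 - (-135 + (½)*(-1/202)) = -30288643 - (-135 - 1/404) = -30288643 - 1*(-54541/404) = -30288643 + 54541/404 = -12236557231/404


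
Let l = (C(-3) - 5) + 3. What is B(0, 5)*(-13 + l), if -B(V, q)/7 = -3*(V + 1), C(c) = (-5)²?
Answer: 210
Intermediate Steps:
C(c) = 25
B(V, q) = 21 + 21*V (B(V, q) = -(-21)*(V + 1) = -(-21)*(1 + V) = -7*(-3 - 3*V) = 21 + 21*V)
l = 23 (l = (25 - 5) + 3 = 20 + 3 = 23)
B(0, 5)*(-13 + l) = (21 + 21*0)*(-13 + 23) = (21 + 0)*10 = 21*10 = 210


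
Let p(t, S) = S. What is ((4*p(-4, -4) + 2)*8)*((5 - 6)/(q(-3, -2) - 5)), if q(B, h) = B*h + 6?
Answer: 16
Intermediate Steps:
q(B, h) = 6 + B*h
((4*p(-4, -4) + 2)*8)*((5 - 6)/(q(-3, -2) - 5)) = ((4*(-4) + 2)*8)*((5 - 6)/((6 - 3*(-2)) - 5)) = ((-16 + 2)*8)*(-1/((6 + 6) - 5)) = (-14*8)*(-1/(12 - 5)) = -(-112)/7 = -112*(-1/7) = 16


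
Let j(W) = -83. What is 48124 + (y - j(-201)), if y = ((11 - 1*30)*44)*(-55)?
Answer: 94187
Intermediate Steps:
y = 45980 (y = ((11 - 30)*44)*(-55) = -19*44*(-55) = -836*(-55) = 45980)
48124 + (y - j(-201)) = 48124 + (45980 - 1*(-83)) = 48124 + (45980 + 83) = 48124 + 46063 = 94187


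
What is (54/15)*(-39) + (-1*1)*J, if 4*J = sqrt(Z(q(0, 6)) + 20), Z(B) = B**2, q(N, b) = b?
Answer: -702/5 - sqrt(14)/2 ≈ -142.27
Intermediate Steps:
J = sqrt(14)/2 (J = sqrt(6**2 + 20)/4 = sqrt(36 + 20)/4 = sqrt(56)/4 = (2*sqrt(14))/4 = sqrt(14)/2 ≈ 1.8708)
(54/15)*(-39) + (-1*1)*J = (54/15)*(-39) + (-1*1)*(sqrt(14)/2) = (54*(1/15))*(-39) - sqrt(14)/2 = (18/5)*(-39) - sqrt(14)/2 = -702/5 - sqrt(14)/2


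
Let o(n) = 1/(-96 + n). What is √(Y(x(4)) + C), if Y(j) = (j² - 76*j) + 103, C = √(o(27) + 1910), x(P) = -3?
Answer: √(1618740 + 69*√9093441)/69 ≈ 19.588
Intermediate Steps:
C = √9093441/69 (C = √(1/(-96 + 27) + 1910) = √(1/(-69) + 1910) = √(-1/69 + 1910) = √(131789/69) = √9093441/69 ≈ 43.703)
Y(j) = 103 + j² - 76*j
√(Y(x(4)) + C) = √((103 + (-3)² - 76*(-3)) + √9093441/69) = √((103 + 9 + 228) + √9093441/69) = √(340 + √9093441/69)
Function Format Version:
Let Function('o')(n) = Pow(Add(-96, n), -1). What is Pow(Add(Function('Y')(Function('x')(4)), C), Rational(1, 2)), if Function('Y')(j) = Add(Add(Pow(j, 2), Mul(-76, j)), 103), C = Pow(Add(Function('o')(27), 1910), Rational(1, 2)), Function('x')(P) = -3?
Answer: Mul(Rational(1, 69), Pow(Add(1618740, Mul(69, Pow(9093441, Rational(1, 2)))), Rational(1, 2))) ≈ 19.588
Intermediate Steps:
C = Mul(Rational(1, 69), Pow(9093441, Rational(1, 2))) (C = Pow(Add(Pow(Add(-96, 27), -1), 1910), Rational(1, 2)) = Pow(Add(Pow(-69, -1), 1910), Rational(1, 2)) = Pow(Add(Rational(-1, 69), 1910), Rational(1, 2)) = Pow(Rational(131789, 69), Rational(1, 2)) = Mul(Rational(1, 69), Pow(9093441, Rational(1, 2))) ≈ 43.703)
Function('Y')(j) = Add(103, Pow(j, 2), Mul(-76, j))
Pow(Add(Function('Y')(Function('x')(4)), C), Rational(1, 2)) = Pow(Add(Add(103, Pow(-3, 2), Mul(-76, -3)), Mul(Rational(1, 69), Pow(9093441, Rational(1, 2)))), Rational(1, 2)) = Pow(Add(Add(103, 9, 228), Mul(Rational(1, 69), Pow(9093441, Rational(1, 2)))), Rational(1, 2)) = Pow(Add(340, Mul(Rational(1, 69), Pow(9093441, Rational(1, 2)))), Rational(1, 2))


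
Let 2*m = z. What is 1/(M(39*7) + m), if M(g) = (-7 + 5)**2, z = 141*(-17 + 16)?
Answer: -2/133 ≈ -0.015038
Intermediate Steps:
z = -141 (z = 141*(-1) = -141)
m = -141/2 (m = (1/2)*(-141) = -141/2 ≈ -70.500)
M(g) = 4 (M(g) = (-2)**2 = 4)
1/(M(39*7) + m) = 1/(4 - 141/2) = 1/(-133/2) = -2/133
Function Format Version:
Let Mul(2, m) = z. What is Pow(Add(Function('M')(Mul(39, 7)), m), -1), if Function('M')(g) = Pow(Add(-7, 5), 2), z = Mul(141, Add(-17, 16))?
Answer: Rational(-2, 133) ≈ -0.015038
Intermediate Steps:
z = -141 (z = Mul(141, -1) = -141)
m = Rational(-141, 2) (m = Mul(Rational(1, 2), -141) = Rational(-141, 2) ≈ -70.500)
Function('M')(g) = 4 (Function('M')(g) = Pow(-2, 2) = 4)
Pow(Add(Function('M')(Mul(39, 7)), m), -1) = Pow(Add(4, Rational(-141, 2)), -1) = Pow(Rational(-133, 2), -1) = Rational(-2, 133)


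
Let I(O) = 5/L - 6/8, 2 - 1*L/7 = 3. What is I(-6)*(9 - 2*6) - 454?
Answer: -12589/28 ≈ -449.61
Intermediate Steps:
L = -7 (L = 14 - 7*3 = 14 - 21 = -7)
I(O) = -41/28 (I(O) = 5/(-7) - 6/8 = 5*(-⅐) - 6*⅛ = -5/7 - ¾ = -41/28)
I(-6)*(9 - 2*6) - 454 = -41*(9 - 2*6)/28 - 454 = -41*(9 - 12)/28 - 454 = -41/28*(-3) - 454 = 123/28 - 454 = -12589/28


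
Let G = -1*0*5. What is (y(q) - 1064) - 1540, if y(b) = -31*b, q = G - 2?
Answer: -2542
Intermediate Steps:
G = 0 (G = 0*5 = 0)
q = -2 (q = 0 - 2 = -2)
(y(q) - 1064) - 1540 = (-31*(-2) - 1064) - 1540 = (62 - 1064) - 1540 = -1002 - 1540 = -2542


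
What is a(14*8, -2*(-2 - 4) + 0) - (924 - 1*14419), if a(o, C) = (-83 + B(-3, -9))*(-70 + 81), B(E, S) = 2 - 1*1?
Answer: 12593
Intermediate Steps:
B(E, S) = 1 (B(E, S) = 2 - 1 = 1)
a(o, C) = -902 (a(o, C) = (-83 + 1)*(-70 + 81) = -82*11 = -902)
a(14*8, -2*(-2 - 4) + 0) - (924 - 1*14419) = -902 - (924 - 1*14419) = -902 - (924 - 14419) = -902 - 1*(-13495) = -902 + 13495 = 12593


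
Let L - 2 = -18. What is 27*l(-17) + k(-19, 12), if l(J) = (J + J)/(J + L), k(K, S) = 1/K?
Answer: 5803/209 ≈ 27.766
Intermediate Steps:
L = -16 (L = 2 - 18 = -16)
l(J) = 2*J/(-16 + J) (l(J) = (J + J)/(J - 16) = (2*J)/(-16 + J) = 2*J/(-16 + J))
27*l(-17) + k(-19, 12) = 27*(2*(-17)/(-16 - 17)) + 1/(-19) = 27*(2*(-17)/(-33)) - 1/19 = 27*(2*(-17)*(-1/33)) - 1/19 = 27*(34/33) - 1/19 = 306/11 - 1/19 = 5803/209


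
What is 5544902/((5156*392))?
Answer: 2772451/1010576 ≈ 2.7434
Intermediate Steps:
5544902/((5156*392)) = 5544902/2021152 = 5544902*(1/2021152) = 2772451/1010576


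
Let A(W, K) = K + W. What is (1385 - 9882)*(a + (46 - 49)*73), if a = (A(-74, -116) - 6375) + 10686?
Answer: -33155294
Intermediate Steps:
a = 4121 (a = ((-116 - 74) - 6375) + 10686 = (-190 - 6375) + 10686 = -6565 + 10686 = 4121)
(1385 - 9882)*(a + (46 - 49)*73) = (1385 - 9882)*(4121 + (46 - 49)*73) = -8497*(4121 - 3*73) = -8497*(4121 - 219) = -8497*3902 = -33155294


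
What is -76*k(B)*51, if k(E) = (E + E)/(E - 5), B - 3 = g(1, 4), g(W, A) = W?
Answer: 31008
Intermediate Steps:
B = 4 (B = 3 + 1 = 4)
k(E) = 2*E/(-5 + E) (k(E) = (2*E)/(-5 + E) = 2*E/(-5 + E))
-76*k(B)*51 = -152*4/(-5 + 4)*51 = -152*4/(-1)*51 = -152*4*(-1)*51 = -76*(-8)*51 = 608*51 = 31008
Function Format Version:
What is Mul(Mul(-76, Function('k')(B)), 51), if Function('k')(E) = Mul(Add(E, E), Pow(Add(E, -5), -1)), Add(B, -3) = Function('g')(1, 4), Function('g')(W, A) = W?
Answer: 31008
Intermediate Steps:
B = 4 (B = Add(3, 1) = 4)
Function('k')(E) = Mul(2, E, Pow(Add(-5, E), -1)) (Function('k')(E) = Mul(Mul(2, E), Pow(Add(-5, E), -1)) = Mul(2, E, Pow(Add(-5, E), -1)))
Mul(Mul(-76, Function('k')(B)), 51) = Mul(Mul(-76, Mul(2, 4, Pow(Add(-5, 4), -1))), 51) = Mul(Mul(-76, Mul(2, 4, Pow(-1, -1))), 51) = Mul(Mul(-76, Mul(2, 4, -1)), 51) = Mul(Mul(-76, -8), 51) = Mul(608, 51) = 31008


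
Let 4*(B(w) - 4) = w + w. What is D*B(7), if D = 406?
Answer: 3045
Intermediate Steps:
B(w) = 4 + w/2 (B(w) = 4 + (w + w)/4 = 4 + (2*w)/4 = 4 + w/2)
D*B(7) = 406*(4 + (½)*7) = 406*(4 + 7/2) = 406*(15/2) = 3045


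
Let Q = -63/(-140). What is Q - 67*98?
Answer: -131311/20 ≈ -6565.5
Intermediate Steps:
Q = 9/20 (Q = -63*(-1/140) = 9/20 ≈ 0.45000)
Q - 67*98 = 9/20 - 67*98 = 9/20 - 6566 = -131311/20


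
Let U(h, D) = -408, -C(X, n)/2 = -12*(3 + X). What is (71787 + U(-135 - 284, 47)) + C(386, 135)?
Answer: 80715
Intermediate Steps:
C(X, n) = 72 + 24*X (C(X, n) = -(-24)*(3 + X) = -2*(-36 - 12*X) = 72 + 24*X)
(71787 + U(-135 - 284, 47)) + C(386, 135) = (71787 - 408) + (72 + 24*386) = 71379 + (72 + 9264) = 71379 + 9336 = 80715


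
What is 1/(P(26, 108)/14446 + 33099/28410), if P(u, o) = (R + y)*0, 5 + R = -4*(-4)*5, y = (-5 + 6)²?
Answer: 9470/11033 ≈ 0.85833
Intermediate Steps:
y = 1 (y = 1² = 1)
R = 75 (R = -5 - 4*(-4)*5 = -5 + 16*5 = -5 + 80 = 75)
P(u, o) = 0 (P(u, o) = (75 + 1)*0 = 76*0 = 0)
1/(P(26, 108)/14446 + 33099/28410) = 1/(0/14446 + 33099/28410) = 1/(0*(1/14446) + 33099*(1/28410)) = 1/(0 + 11033/9470) = 1/(11033/9470) = 9470/11033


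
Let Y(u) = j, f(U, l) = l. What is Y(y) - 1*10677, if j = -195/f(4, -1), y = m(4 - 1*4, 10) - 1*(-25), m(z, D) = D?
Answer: -10482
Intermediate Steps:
y = 35 (y = 10 - 1*(-25) = 10 + 25 = 35)
j = 195 (j = -195/(-1) = -195*(-1) = 195)
Y(u) = 195
Y(y) - 1*10677 = 195 - 1*10677 = 195 - 10677 = -10482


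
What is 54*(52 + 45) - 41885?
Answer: -36647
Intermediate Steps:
54*(52 + 45) - 41885 = 54*97 - 41885 = 5238 - 41885 = -36647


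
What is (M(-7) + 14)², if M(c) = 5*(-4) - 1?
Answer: 49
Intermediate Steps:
M(c) = -21 (M(c) = -20 - 1 = -21)
(M(-7) + 14)² = (-21 + 14)² = (-7)² = 49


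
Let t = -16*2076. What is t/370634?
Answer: -16608/185317 ≈ -0.089619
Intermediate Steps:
t = -33216
t/370634 = -33216/370634 = -33216*1/370634 = -16608/185317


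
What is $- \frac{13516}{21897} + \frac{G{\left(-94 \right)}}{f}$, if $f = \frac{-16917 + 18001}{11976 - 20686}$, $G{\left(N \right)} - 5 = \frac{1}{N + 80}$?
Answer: $- \frac{6682498423}{166154436} \approx -40.219$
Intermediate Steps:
$G{\left(N \right)} = 5 + \frac{1}{80 + N}$ ($G{\left(N \right)} = 5 + \frac{1}{N + 80} = 5 + \frac{1}{80 + N}$)
$f = - \frac{542}{4355}$ ($f = \frac{1084}{-8710} = 1084 \left(- \frac{1}{8710}\right) = - \frac{542}{4355} \approx -0.12445$)
$- \frac{13516}{21897} + \frac{G{\left(-94 \right)}}{f} = - \frac{13516}{21897} + \frac{\frac{1}{80 - 94} \left(401 + 5 \left(-94\right)\right)}{- \frac{542}{4355}} = \left(-13516\right) \frac{1}{21897} + \frac{401 - 470}{-14} \left(- \frac{4355}{542}\right) = - \frac{13516}{21897} + \left(- \frac{1}{14}\right) \left(-69\right) \left(- \frac{4355}{542}\right) = - \frac{13516}{21897} + \frac{69}{14} \left(- \frac{4355}{542}\right) = - \frac{13516}{21897} - \frac{300495}{7588} = - \frac{6682498423}{166154436}$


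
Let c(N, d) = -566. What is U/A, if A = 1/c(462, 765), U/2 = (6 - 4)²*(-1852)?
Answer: 8385856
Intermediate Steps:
U = -14816 (U = 2*((6 - 4)²*(-1852)) = 2*(2²*(-1852)) = 2*(4*(-1852)) = 2*(-7408) = -14816)
A = -1/566 (A = 1/(-566) = -1/566 ≈ -0.0017668)
U/A = -14816/(-1/566) = -14816*(-566) = 8385856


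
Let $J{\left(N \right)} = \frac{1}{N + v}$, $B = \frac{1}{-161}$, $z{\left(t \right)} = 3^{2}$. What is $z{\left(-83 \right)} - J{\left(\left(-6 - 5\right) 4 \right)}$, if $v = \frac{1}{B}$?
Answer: $\frac{1846}{205} \approx 9.0049$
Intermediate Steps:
$z{\left(t \right)} = 9$
$B = - \frac{1}{161} \approx -0.0062112$
$v = -161$ ($v = \frac{1}{- \frac{1}{161}} = -161$)
$J{\left(N \right)} = \frac{1}{-161 + N}$ ($J{\left(N \right)} = \frac{1}{N - 161} = \frac{1}{-161 + N}$)
$z{\left(-83 \right)} - J{\left(\left(-6 - 5\right) 4 \right)} = 9 - \frac{1}{-161 + \left(-6 - 5\right) 4} = 9 - \frac{1}{-161 - 44} = 9 - \frac{1}{-205} = 9 - - \frac{1}{205} = 9 + \frac{1}{205} = \frac{1846}{205}$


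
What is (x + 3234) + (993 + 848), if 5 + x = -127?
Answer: 4943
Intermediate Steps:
x = -132 (x = -5 - 127 = -132)
(x + 3234) + (993 + 848) = (-132 + 3234) + (993 + 848) = 3102 + 1841 = 4943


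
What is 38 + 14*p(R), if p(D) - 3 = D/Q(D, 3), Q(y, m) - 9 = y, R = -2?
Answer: 76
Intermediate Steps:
Q(y, m) = 9 + y
p(D) = 3 + D/(9 + D)
38 + 14*p(R) = 38 + 14*((27 + 4*(-2))/(9 - 2)) = 38 + 14*((27 - 8)/7) = 38 + 14*((⅐)*19) = 38 + 14*(19/7) = 38 + 38 = 76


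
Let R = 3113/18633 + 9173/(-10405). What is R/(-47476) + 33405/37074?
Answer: 25623383333464063/28437223364494230 ≈ 0.90105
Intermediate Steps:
R = -138529744/193876365 (R = 3113*(1/18633) + 9173*(-1/10405) = 3113/18633 - 9173/10405 = -138529744/193876365 ≈ -0.71453)
R/(-47476) + 33405/37074 = -138529744/193876365/(-47476) + 33405/37074 = -138529744/193876365*(-1/47476) + 33405*(1/37074) = 34632436/2301118576185 + 11135/12358 = 25623383333464063/28437223364494230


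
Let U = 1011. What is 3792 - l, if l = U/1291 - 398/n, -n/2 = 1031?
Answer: 5045932382/1331021 ≈ 3791.0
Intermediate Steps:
n = -2062 (n = -2*1031 = -2062)
l = 1299250/1331021 (l = 1011/1291 - 398/(-2062) = 1011*(1/1291) - 398*(-1/2062) = 1011/1291 + 199/1031 = 1299250/1331021 ≈ 0.97613)
3792 - l = 3792 - 1*1299250/1331021 = 3792 - 1299250/1331021 = 5045932382/1331021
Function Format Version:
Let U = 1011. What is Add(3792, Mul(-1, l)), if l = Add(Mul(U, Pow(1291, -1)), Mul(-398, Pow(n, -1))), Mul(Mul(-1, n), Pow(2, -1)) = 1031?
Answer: Rational(5045932382, 1331021) ≈ 3791.0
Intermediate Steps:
n = -2062 (n = Mul(-2, 1031) = -2062)
l = Rational(1299250, 1331021) (l = Add(Mul(1011, Pow(1291, -1)), Mul(-398, Pow(-2062, -1))) = Add(Mul(1011, Rational(1, 1291)), Mul(-398, Rational(-1, 2062))) = Add(Rational(1011, 1291), Rational(199, 1031)) = Rational(1299250, 1331021) ≈ 0.97613)
Add(3792, Mul(-1, l)) = Add(3792, Mul(-1, Rational(1299250, 1331021))) = Add(3792, Rational(-1299250, 1331021)) = Rational(5045932382, 1331021)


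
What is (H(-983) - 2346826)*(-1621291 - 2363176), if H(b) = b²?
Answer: 5500704118779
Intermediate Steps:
(H(-983) - 2346826)*(-1621291 - 2363176) = ((-983)² - 2346826)*(-1621291 - 2363176) = (966289 - 2346826)*(-3984467) = -1380537*(-3984467) = 5500704118779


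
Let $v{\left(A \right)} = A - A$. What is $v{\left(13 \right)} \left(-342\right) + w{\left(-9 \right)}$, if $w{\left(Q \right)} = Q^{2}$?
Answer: $81$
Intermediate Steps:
$v{\left(A \right)} = 0$
$v{\left(13 \right)} \left(-342\right) + w{\left(-9 \right)} = 0 \left(-342\right) + \left(-9\right)^{2} = 0 + 81 = 81$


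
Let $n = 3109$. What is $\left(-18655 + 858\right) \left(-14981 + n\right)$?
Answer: $211285984$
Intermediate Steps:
$\left(-18655 + 858\right) \left(-14981 + n\right) = \left(-18655 + 858\right) \left(-14981 + 3109\right) = \left(-17797\right) \left(-11872\right) = 211285984$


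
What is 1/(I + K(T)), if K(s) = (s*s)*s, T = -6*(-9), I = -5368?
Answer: 1/152096 ≈ 6.5748e-6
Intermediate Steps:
T = 54
K(s) = s³ (K(s) = s²*s = s³)
1/(I + K(T)) = 1/(-5368 + 54³) = 1/(-5368 + 157464) = 1/152096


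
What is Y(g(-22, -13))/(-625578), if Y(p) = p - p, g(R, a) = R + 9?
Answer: 0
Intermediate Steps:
g(R, a) = 9 + R
Y(p) = 0
Y(g(-22, -13))/(-625578) = 0/(-625578) = 0*(-1/625578) = 0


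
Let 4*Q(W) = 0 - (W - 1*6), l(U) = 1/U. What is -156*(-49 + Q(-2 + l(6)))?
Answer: 14677/2 ≈ 7338.5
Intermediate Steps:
Q(W) = 3/2 - W/4 (Q(W) = (0 - (W - 1*6))/4 = (0 - (W - 6))/4 = (0 - (-6 + W))/4 = (0 + (6 - W))/4 = (6 - W)/4 = 3/2 - W/4)
-156*(-49 + Q(-2 + l(6))) = -156*(-49 + (3/2 - (-2 + 1/6)/4)) = -156*(-49 + (3/2 - (-2 + ⅙)/4)) = -156*(-49 + (3/2 - ¼*(-11/6))) = -156*(-49 + (3/2 + 11/24)) = -156*(-49 + 47/24) = -156*(-1129/24) = 14677/2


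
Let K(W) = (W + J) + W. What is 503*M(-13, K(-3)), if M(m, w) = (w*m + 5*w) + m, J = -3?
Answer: 29677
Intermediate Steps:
K(W) = -3 + 2*W (K(W) = (W - 3) + W = (-3 + W) + W = -3 + 2*W)
M(m, w) = m + 5*w + m*w (M(m, w) = (m*w + 5*w) + m = (5*w + m*w) + m = m + 5*w + m*w)
503*M(-13, K(-3)) = 503*(-13 + 5*(-3 + 2*(-3)) - 13*(-3 + 2*(-3))) = 503*(-13 + 5*(-3 - 6) - 13*(-3 - 6)) = 503*(-13 + 5*(-9) - 13*(-9)) = 503*(-13 - 45 + 117) = 503*59 = 29677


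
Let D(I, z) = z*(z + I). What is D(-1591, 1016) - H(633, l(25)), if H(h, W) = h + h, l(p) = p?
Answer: -585466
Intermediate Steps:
D(I, z) = z*(I + z)
H(h, W) = 2*h
D(-1591, 1016) - H(633, l(25)) = 1016*(-1591 + 1016) - 2*633 = 1016*(-575) - 1*1266 = -584200 - 1266 = -585466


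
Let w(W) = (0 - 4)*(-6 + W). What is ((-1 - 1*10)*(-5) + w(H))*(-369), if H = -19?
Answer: -57195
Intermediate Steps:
w(W) = 24 - 4*W (w(W) = -4*(-6 + W) = 24 - 4*W)
((-1 - 1*10)*(-5) + w(H))*(-369) = ((-1 - 1*10)*(-5) + (24 - 4*(-19)))*(-369) = ((-1 - 10)*(-5) + (24 + 76))*(-369) = (-11*(-5) + 100)*(-369) = (55 + 100)*(-369) = 155*(-369) = -57195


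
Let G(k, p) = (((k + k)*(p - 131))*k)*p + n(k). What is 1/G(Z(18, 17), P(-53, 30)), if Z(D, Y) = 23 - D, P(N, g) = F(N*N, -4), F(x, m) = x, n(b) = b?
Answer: 1/376125105 ≈ 2.6587e-9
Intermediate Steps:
P(N, g) = N² (P(N, g) = N*N = N²)
G(k, p) = k + 2*p*k²*(-131 + p) (G(k, p) = (((k + k)*(p - 131))*k)*p + k = (((2*k)*(-131 + p))*k)*p + k = ((2*k*(-131 + p))*k)*p + k = (2*k²*(-131 + p))*p + k = 2*p*k²*(-131 + p) + k = k + 2*p*k²*(-131 + p))
1/G(Z(18, 17), P(-53, 30)) = 1/((23 - 1*18)*(1 - 262*(23 - 1*18)*(-53)² + 2*(23 - 1*18)*((-53)²)²)) = 1/((23 - 18)*(1 - 262*(23 - 18)*2809 + 2*(23 - 18)*2809²)) = 1/(5*(1 - 262*5*2809 + 2*5*7890481)) = 1/(5*(1 - 3679790 + 78904810)) = 1/(5*75225021) = 1/376125105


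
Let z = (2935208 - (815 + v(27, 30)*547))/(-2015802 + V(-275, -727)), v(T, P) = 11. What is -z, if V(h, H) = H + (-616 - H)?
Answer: 1464188/1008209 ≈ 1.4523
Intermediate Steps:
V(h, H) = -616
z = -1464188/1008209 (z = (2935208 - (815 + 11*547))/(-2015802 - 616) = (2935208 - (815 + 6017))/(-2016418) = (2935208 - 1*6832)*(-1/2016418) = (2935208 - 6832)*(-1/2016418) = 2928376*(-1/2016418) = -1464188/1008209 ≈ -1.4523)
-z = -1*(-1464188/1008209) = 1464188/1008209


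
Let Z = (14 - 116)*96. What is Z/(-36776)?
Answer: 1224/4597 ≈ 0.26626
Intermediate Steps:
Z = -9792 (Z = -102*96 = -9792)
Z/(-36776) = -9792/(-36776) = -9792*(-1/36776) = 1224/4597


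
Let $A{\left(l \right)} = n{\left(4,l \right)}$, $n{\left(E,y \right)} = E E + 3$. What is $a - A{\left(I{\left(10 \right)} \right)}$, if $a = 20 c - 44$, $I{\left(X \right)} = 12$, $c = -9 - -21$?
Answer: $177$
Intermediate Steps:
$c = 12$ ($c = -9 + 21 = 12$)
$n{\left(E,y \right)} = 3 + E^{2}$ ($n{\left(E,y \right)} = E^{2} + 3 = 3 + E^{2}$)
$a = 196$ ($a = 20 \cdot 12 - 44 = 240 - 44 = 196$)
$A{\left(l \right)} = 19$ ($A{\left(l \right)} = 3 + 4^{2} = 3 + 16 = 19$)
$a - A{\left(I{\left(10 \right)} \right)} = 196 - 19 = 177$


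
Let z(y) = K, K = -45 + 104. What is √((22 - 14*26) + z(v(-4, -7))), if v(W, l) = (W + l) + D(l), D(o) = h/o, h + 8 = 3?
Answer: I*√283 ≈ 16.823*I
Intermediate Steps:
h = -5 (h = -8 + 3 = -5)
D(o) = -5/o
v(W, l) = W + l - 5/l (v(W, l) = (W + l) - 5/l = W + l - 5/l)
K = 59
z(y) = 59
√((22 - 14*26) + z(v(-4, -7))) = √((22 - 14*26) + 59) = √((22 - 364) + 59) = √(-342 + 59) = √(-283) = I*√283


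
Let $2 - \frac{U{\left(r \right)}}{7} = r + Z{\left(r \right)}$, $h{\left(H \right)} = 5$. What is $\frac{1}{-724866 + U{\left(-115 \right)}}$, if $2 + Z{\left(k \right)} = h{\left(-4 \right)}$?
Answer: $- \frac{1}{724068} \approx -1.3811 \cdot 10^{-6}$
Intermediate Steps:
$Z{\left(k \right)} = 3$ ($Z{\left(k \right)} = -2 + 5 = 3$)
$U{\left(r \right)} = -7 - 7 r$ ($U{\left(r \right)} = 14 - 7 \left(r + 3\right) = 14 - 7 \left(3 + r\right) = 14 - \left(21 + 7 r\right) = -7 - 7 r$)
$\frac{1}{-724866 + U{\left(-115 \right)}} = \frac{1}{-724866 - -798} = \frac{1}{-724866 + \left(-7 + 805\right)} = \frac{1}{-724866 + 798} = \frac{1}{-724068} = - \frac{1}{724068}$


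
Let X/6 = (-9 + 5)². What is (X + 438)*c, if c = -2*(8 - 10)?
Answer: 2136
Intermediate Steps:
X = 96 (X = 6*(-9 + 5)² = 6*(-4)² = 6*16 = 96)
c = 4 (c = -2*(-2) = 4)
(X + 438)*c = (96 + 438)*4 = 534*4 = 2136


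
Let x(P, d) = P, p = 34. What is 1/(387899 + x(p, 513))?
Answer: 1/387933 ≈ 2.5778e-6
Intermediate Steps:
1/(387899 + x(p, 513)) = 1/(387899 + 34) = 1/387933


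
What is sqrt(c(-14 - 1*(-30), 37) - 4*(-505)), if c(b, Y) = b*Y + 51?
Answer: sqrt(2663) ≈ 51.604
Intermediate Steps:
c(b, Y) = 51 + Y*b (c(b, Y) = Y*b + 51 = 51 + Y*b)
sqrt(c(-14 - 1*(-30), 37) - 4*(-505)) = sqrt((51 + 37*(-14 - 1*(-30))) - 4*(-505)) = sqrt((51 + 37*(-14 + 30)) + 2020) = sqrt((51 + 37*16) + 2020) = sqrt((51 + 592) + 2020) = sqrt(643 + 2020) = sqrt(2663)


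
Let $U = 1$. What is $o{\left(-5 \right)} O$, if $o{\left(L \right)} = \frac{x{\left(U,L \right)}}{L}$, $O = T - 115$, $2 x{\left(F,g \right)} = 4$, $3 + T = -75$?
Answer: $\frac{386}{5} \approx 77.2$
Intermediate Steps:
$T = -78$ ($T = -3 - 75 = -78$)
$x{\left(F,g \right)} = 2$ ($x{\left(F,g \right)} = \frac{1}{2} \cdot 4 = 2$)
$O = -193$ ($O = -78 - 115 = -193$)
$o{\left(L \right)} = \frac{2}{L}$
$o{\left(-5 \right)} O = \frac{2}{-5} \left(-193\right) = 2 \left(- \frac{1}{5}\right) \left(-193\right) = \left(- \frac{2}{5}\right) \left(-193\right) = \frac{386}{5}$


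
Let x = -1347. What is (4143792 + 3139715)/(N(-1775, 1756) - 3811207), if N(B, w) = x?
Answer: -7283507/3812554 ≈ -1.9104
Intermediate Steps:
N(B, w) = -1347
(4143792 + 3139715)/(N(-1775, 1756) - 3811207) = (4143792 + 3139715)/(-1347 - 3811207) = 7283507/(-3812554) = 7283507*(-1/3812554) = -7283507/3812554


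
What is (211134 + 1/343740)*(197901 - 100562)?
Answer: 7064397505810579/343740 ≈ 2.0552e+10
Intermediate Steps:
(211134 + 1/343740)*(197901 - 100562) = (211134 + 1/343740)*97339 = (72575201161/343740)*97339 = 7064397505810579/343740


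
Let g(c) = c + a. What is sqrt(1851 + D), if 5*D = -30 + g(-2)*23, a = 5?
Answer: sqrt(46470)/5 ≈ 43.114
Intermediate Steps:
g(c) = 5 + c (g(c) = c + 5 = 5 + c)
D = 39/5 (D = (-30 + (5 - 2)*23)/5 = (-30 + 3*23)/5 = (-30 + 69)/5 = (1/5)*39 = 39/5 ≈ 7.8000)
sqrt(1851 + D) = sqrt(1851 + 39/5) = sqrt(9294/5) = sqrt(46470)/5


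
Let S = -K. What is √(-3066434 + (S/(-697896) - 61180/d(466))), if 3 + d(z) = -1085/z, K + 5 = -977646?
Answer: I*√28313557022649968533230/96270876 ≈ 1747.8*I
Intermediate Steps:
K = -977651 (K = -5 - 977646 = -977651)
d(z) = -3 - 1085/z
S = 977651 (S = -1*(-977651) = 977651)
√(-3066434 + (S/(-697896) - 61180/d(466))) = √(-3066434 + (977651/(-697896) - 61180/(-3 - 1085/466))) = √(-3066434 + (977651*(-1/697896) - 61180/(-3 - 1085*1/466))) = √(-3066434 + (-977651/697896 - 61180/(-3 - 1085/466))) = √(-3066434 + (-977651/697896 - 61180/(-2483/466))) = √(-3066434 + (-977651/697896 - 61180*(-466/2483))) = √(-3066434 + (-977651/697896 + 28509880/2483)) = √(-3066434 + 19894503705047/1732875768) = √(-5293854669066265/1732875768) = I*√28313557022649968533230/96270876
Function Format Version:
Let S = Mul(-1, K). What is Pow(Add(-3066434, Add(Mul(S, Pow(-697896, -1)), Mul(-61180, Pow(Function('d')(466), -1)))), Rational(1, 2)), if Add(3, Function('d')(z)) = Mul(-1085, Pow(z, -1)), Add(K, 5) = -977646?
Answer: Mul(Rational(1, 96270876), I, Pow(28313557022649968533230, Rational(1, 2))) ≈ Mul(1747.8, I)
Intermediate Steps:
K = -977651 (K = Add(-5, -977646) = -977651)
Function('d')(z) = Add(-3, Mul(-1085, Pow(z, -1)))
S = 977651 (S = Mul(-1, -977651) = 977651)
Pow(Add(-3066434, Add(Mul(S, Pow(-697896, -1)), Mul(-61180, Pow(Function('d')(466), -1)))), Rational(1, 2)) = Pow(Add(-3066434, Add(Mul(977651, Pow(-697896, -1)), Mul(-61180, Pow(Add(-3, Mul(-1085, Pow(466, -1))), -1)))), Rational(1, 2)) = Pow(Add(-3066434, Add(Mul(977651, Rational(-1, 697896)), Mul(-61180, Pow(Add(-3, Mul(-1085, Rational(1, 466))), -1)))), Rational(1, 2)) = Pow(Add(-3066434, Add(Rational(-977651, 697896), Mul(-61180, Pow(Add(-3, Rational(-1085, 466)), -1)))), Rational(1, 2)) = Pow(Add(-3066434, Add(Rational(-977651, 697896), Mul(-61180, Pow(Rational(-2483, 466), -1)))), Rational(1, 2)) = Pow(Add(-3066434, Add(Rational(-977651, 697896), Mul(-61180, Rational(-466, 2483)))), Rational(1, 2)) = Pow(Add(-3066434, Add(Rational(-977651, 697896), Rational(28509880, 2483))), Rational(1, 2)) = Pow(Add(-3066434, Rational(19894503705047, 1732875768)), Rational(1, 2)) = Pow(Rational(-5293854669066265, 1732875768), Rational(1, 2)) = Mul(Rational(1, 96270876), I, Pow(28313557022649968533230, Rational(1, 2)))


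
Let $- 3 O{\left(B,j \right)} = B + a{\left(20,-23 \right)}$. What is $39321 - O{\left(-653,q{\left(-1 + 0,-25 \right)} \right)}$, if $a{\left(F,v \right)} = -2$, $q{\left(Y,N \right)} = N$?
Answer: $\frac{117308}{3} \approx 39103.0$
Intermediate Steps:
$O{\left(B,j \right)} = \frac{2}{3} - \frac{B}{3}$ ($O{\left(B,j \right)} = - \frac{B - 2}{3} = - \frac{-2 + B}{3} = \frac{2}{3} - \frac{B}{3}$)
$39321 - O{\left(-653,q{\left(-1 + 0,-25 \right)} \right)} = 39321 - \left(\frac{2}{3} - - \frac{653}{3}\right) = 39321 - \left(\frac{2}{3} + \frac{653}{3}\right) = 39321 - \frac{655}{3} = \frac{117308}{3}$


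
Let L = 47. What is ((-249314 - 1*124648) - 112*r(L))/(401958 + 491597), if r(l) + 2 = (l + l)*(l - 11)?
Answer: -752746/893555 ≈ -0.84242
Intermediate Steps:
r(l) = -2 + 2*l*(-11 + l) (r(l) = -2 + (l + l)*(l - 11) = -2 + (2*l)*(-11 + l) = -2 + 2*l*(-11 + l))
((-249314 - 1*124648) - 112*r(L))/(401958 + 491597) = ((-249314 - 1*124648) - 112*(-2 - 22*47 + 2*47²))/(401958 + 491597) = ((-249314 - 124648) - 112*(-2 - 1034 + 2*2209))/893555 = (-373962 - 112*(-2 - 1034 + 4418))*(1/893555) = (-373962 - 112*3382)*(1/893555) = (-373962 - 378784)*(1/893555) = -752746*1/893555 = -752746/893555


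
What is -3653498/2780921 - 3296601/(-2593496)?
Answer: -307745499487/7212307489816 ≈ -0.042669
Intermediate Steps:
-3653498/2780921 - 3296601/(-2593496) = -3653498*1/2780921 - 3296601*(-1/2593496) = -3653498/2780921 + 3296601/2593496 = -307745499487/7212307489816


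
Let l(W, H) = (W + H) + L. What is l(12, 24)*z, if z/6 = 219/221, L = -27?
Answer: 11826/221 ≈ 53.511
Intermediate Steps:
z = 1314/221 (z = 6*(219/221) = 1314/221 ≈ 5.9457)
l(W, H) = -27 + H + W (l(W, H) = (W + H) - 27 = (H + W) - 27 = -27 + H + W)
l(12, 24)*z = (-27 + 24 + 12)*(1314/221) = 9*(1314/221) = 11826/221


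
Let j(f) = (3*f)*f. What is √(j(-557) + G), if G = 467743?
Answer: √1398490 ≈ 1182.6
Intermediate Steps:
j(f) = 3*f²
√(j(-557) + G) = √(3*(-557)² + 467743) = √(3*310249 + 467743) = √(930747 + 467743) = √1398490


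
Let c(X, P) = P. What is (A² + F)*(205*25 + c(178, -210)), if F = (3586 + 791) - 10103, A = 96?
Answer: 17153350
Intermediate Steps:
F = -5726 (F = 4377 - 10103 = -5726)
(A² + F)*(205*25 + c(178, -210)) = (96² - 5726)*(205*25 - 210) = (9216 - 5726)*(5125 - 210) = 3490*4915 = 17153350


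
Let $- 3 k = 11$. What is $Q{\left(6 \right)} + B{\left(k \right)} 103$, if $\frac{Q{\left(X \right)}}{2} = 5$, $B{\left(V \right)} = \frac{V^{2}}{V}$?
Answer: $- \frac{1103}{3} \approx -367.67$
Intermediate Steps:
$k = - \frac{11}{3}$ ($k = \left(- \frac{1}{3}\right) 11 = - \frac{11}{3} \approx -3.6667$)
$B{\left(V \right)} = V$
$Q{\left(X \right)} = 10$ ($Q{\left(X \right)} = 2 \cdot 5 = 10$)
$Q{\left(6 \right)} + B{\left(k \right)} 103 = 10 - \frac{1133}{3} = - \frac{1103}{3}$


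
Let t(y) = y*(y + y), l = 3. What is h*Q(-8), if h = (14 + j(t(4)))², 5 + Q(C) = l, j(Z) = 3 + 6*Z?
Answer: -87362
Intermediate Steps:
t(y) = 2*y² (t(y) = y*(2*y) = 2*y²)
Q(C) = -2 (Q(C) = -5 + 3 = -2)
h = 43681 (h = (14 + (3 + 6*(2*4²)))² = (14 + (3 + 6*(2*16)))² = (14 + (3 + 6*32))² = (14 + (3 + 192))² = (14 + 195)² = 209² = 43681)
h*Q(-8) = 43681*(-2) = -87362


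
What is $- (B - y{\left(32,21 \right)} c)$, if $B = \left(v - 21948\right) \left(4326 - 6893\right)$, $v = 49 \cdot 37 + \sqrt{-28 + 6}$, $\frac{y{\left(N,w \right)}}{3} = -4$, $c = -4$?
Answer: $-51686497 + 2567 i \sqrt{22} \approx -5.1687 \cdot 10^{7} + 12040.0 i$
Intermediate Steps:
$y{\left(N,w \right)} = -12$ ($y{\left(N,w \right)} = 3 \left(-4\right) = -12$)
$v = 1813 + i \sqrt{22}$ ($v = 1813 + \sqrt{-22} = 1813 + i \sqrt{22} \approx 1813.0 + 4.6904 i$)
$B = 51686545 - 2567 i \sqrt{22}$ ($B = \left(\left(1813 + i \sqrt{22}\right) - 21948\right) \left(4326 - 6893\right) = \left(-20135 + i \sqrt{22}\right) \left(-2567\right) = 51686545 - 2567 i \sqrt{22} \approx 5.1687 \cdot 10^{7} - 12040.0 i$)
$- (B - y{\left(32,21 \right)} c) = - (\left(51686545 - 2567 i \sqrt{22}\right) - \left(-12\right) \left(-4\right)) = - (\left(51686545 - 2567 i \sqrt{22}\right) - 48) = - (51686497 - 2567 i \sqrt{22}) = -51686497 + 2567 i \sqrt{22}$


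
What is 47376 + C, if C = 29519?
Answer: 76895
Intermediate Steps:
47376 + C = 47376 + 29519 = 76895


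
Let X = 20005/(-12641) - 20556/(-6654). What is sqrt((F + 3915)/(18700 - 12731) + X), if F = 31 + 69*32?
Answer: 5*sqrt(710774467967669475327)/83678629061 ≈ 1.5930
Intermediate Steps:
F = 2239 (F = 31 + 2208 = 2239)
X = 21122521/14018869 (X = 20005*(-1/12641) - 20556*(-1/6654) = -20005/12641 + 3426/1109 = 21122521/14018869 ≈ 1.5067)
sqrt((F + 3915)/(18700 - 12731) + X) = sqrt((2239 + 3915)/(18700 - 12731) + 21122521/14018869) = sqrt(6154/5969 + 21122521/14018869) = sqrt(212352447675/83678629061) = 5*sqrt(710774467967669475327)/83678629061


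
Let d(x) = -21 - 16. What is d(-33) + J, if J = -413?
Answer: -450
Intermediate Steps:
d(x) = -37
d(-33) + J = -37 - 413 = -450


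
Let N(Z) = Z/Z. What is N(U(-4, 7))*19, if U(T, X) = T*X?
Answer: 19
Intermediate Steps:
N(Z) = 1
N(U(-4, 7))*19 = 1*19 = 19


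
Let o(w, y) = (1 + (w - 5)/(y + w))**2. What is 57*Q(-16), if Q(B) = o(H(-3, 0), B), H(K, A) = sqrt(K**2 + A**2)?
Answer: 12825/169 ≈ 75.888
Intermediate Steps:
H(K, A) = sqrt(A**2 + K**2)
o(w, y) = (1 + (-5 + w)/(w + y))**2
Q(B) = (1 + B)**2/(3 + B)**2 (Q(B) = (-5 + B + 2*sqrt(0**2 + (-3)**2))**2/(sqrt(0**2 + (-3)**2) + B)**2 = (-5 + B + 2*sqrt(0 + 9))**2/(sqrt(0 + 9) + B)**2 = (-5 + B + 2*sqrt(9))**2/(sqrt(9) + B)**2 = (-5 + B + 2*3)**2/(3 + B)**2 = (-5 + B + 6)**2/(3 + B)**2 = (1 + B)**2/(3 + B)**2)
57*Q(-16) = 57*((1 - 16)**2/(3 - 16)**2) = 57*((-15)**2/(-13)**2) = 57*(225*(1/169)) = 57*(225/169) = 12825/169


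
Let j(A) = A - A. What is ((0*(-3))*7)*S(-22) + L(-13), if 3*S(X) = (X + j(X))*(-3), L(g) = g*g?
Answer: 169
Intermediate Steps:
j(A) = 0
L(g) = g²
S(X) = -X (S(X) = ((X + 0)*(-3))/3 = (X*(-3))/3 = (-3*X)/3 = -X)
((0*(-3))*7)*S(-22) + L(-13) = ((0*(-3))*7)*(-1*(-22)) + (-13)² = (0*7)*22 + 169 = 0*22 + 169 = 0 + 169 = 169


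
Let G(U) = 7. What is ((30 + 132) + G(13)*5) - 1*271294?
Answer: -271097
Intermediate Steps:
((30 + 132) + G(13)*5) - 1*271294 = ((30 + 132) + 7*5) - 1*271294 = (162 + 35) - 271294 = 197 - 271294 = -271097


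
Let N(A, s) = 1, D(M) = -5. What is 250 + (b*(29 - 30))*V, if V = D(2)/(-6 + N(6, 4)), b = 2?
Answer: 248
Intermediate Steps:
V = 1 (V = -5/(-6 + 1) = -5/(-5) = -5*(-1/5) = 1)
250 + (b*(29 - 30))*V = 250 + (2*(29 - 30))*1 = 250 + (2*(-1))*1 = 250 - 2*1 = 250 - 2 = 248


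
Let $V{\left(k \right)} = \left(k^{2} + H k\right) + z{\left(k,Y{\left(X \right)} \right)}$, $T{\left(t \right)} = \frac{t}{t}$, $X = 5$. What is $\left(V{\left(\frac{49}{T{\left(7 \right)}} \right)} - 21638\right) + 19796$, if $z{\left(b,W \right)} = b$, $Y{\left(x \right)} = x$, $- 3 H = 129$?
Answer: $-1499$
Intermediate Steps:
$H = -43$ ($H = \left(- \frac{1}{3}\right) 129 = -43$)
$T{\left(t \right)} = 1$
$V{\left(k \right)} = k^{2} - 42 k$ ($V{\left(k \right)} = \left(k^{2} - 43 k\right) + k = k^{2} - 42 k$)
$\left(V{\left(\frac{49}{T{\left(7 \right)}} \right)} - 21638\right) + 19796 = \left(\frac{49}{1} \left(-42 + \frac{49}{1}\right) - 21638\right) + 19796 = \left(49 \cdot 1 \left(-42 + 49 \cdot 1\right) - 21638\right) + 19796 = \left(49 \left(-42 + 49\right) - 21638\right) + 19796 = \left(49 \cdot 7 - 21638\right) + 19796 = \left(343 - 21638\right) + 19796 = -21295 + 19796 = -1499$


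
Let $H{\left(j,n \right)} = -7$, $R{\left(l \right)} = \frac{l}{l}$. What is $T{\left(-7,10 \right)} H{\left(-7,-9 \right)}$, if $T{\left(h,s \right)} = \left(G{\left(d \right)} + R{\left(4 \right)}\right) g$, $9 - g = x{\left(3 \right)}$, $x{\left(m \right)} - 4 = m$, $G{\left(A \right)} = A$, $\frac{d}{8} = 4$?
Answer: $-462$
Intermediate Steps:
$d = 32$ ($d = 8 \cdot 4 = 32$)
$x{\left(m \right)} = 4 + m$
$R{\left(l \right)} = 1$
$g = 2$ ($g = 9 - \left(4 + 3\right) = 9 - 7 = 2$)
$T{\left(h,s \right)} = 66$ ($T{\left(h,s \right)} = \left(32 + 1\right) 2 = 33 \cdot 2 = 66$)
$T{\left(-7,10 \right)} H{\left(-7,-9 \right)} = 66 \left(-7\right) = -462$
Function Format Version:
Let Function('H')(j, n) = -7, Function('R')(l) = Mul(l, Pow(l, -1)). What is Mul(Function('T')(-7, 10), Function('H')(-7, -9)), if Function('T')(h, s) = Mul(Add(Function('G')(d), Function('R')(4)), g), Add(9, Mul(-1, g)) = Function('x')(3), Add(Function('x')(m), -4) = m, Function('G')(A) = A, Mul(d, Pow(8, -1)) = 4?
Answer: -462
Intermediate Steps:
d = 32 (d = Mul(8, 4) = 32)
Function('x')(m) = Add(4, m)
Function('R')(l) = 1
g = 2 (g = Add(9, Mul(-1, Add(4, 3))) = Add(9, Mul(-1, 7)) = Add(9, -7) = 2)
Function('T')(h, s) = 66 (Function('T')(h, s) = Mul(Add(32, 1), 2) = Mul(33, 2) = 66)
Mul(Function('T')(-7, 10), Function('H')(-7, -9)) = Mul(66, -7) = -462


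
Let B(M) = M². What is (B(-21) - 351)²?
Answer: 8100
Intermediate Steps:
(B(-21) - 351)² = ((-21)² - 351)² = (441 - 351)² = 90² = 8100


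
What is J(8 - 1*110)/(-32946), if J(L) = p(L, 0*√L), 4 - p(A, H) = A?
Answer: -53/16473 ≈ -0.0032174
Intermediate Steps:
p(A, H) = 4 - A
J(L) = 4 - L
J(8 - 1*110)/(-32946) = (4 - (8 - 1*110))/(-32946) = (4 - (8 - 110))*(-1/32946) = (4 - 1*(-102))*(-1/32946) = (4 + 102)*(-1/32946) = 106*(-1/32946) = -53/16473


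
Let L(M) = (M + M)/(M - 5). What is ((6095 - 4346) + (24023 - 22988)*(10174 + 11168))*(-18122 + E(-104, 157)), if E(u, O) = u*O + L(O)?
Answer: -57834452242917/76 ≈ -7.6098e+11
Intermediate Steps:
L(M) = 2*M/(-5 + M) (L(M) = (2*M)/(-5 + M) = 2*M/(-5 + M))
E(u, O) = O*u + 2*O/(-5 + O) (E(u, O) = u*O + 2*O/(-5 + O) = O*u + 2*O/(-5 + O))
((6095 - 4346) + (24023 - 22988)*(10174 + 11168))*(-18122 + E(-104, 157)) = ((6095 - 4346) + (24023 - 22988)*(10174 + 11168))*(-18122 + 157*(2 - 104*(-5 + 157))/(-5 + 157)) = (1749 + 1035*21342)*(-18122 + 157*(2 - 104*152)/152) = (1749 + 22088970)*(-18122 + 157*(1/152)*(2 - 15808)) = 22090719*(-18122 + 157*(1/152)*(-15806)) = 22090719*(-18122 - 1240771/76) = 22090719*(-2618043/76) = -57834452242917/76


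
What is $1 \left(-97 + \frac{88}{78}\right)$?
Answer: $- \frac{3739}{39} \approx -95.872$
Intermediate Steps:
$1 \left(-97 + \frac{88}{78}\right) = 1 \left(-97 + 88 \cdot \frac{1}{78}\right) = 1 \left(-97 + \frac{44}{39}\right) = 1 \left(- \frac{3739}{39}\right) = - \frac{3739}{39}$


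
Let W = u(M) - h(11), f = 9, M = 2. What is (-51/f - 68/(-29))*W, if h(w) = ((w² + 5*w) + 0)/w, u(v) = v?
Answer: 4046/87 ≈ 46.506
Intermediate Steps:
h(w) = (w² + 5*w)/w
W = -14 (W = 2 - (5 + 11) = 2 - 1*16 = 2 - 16 = -14)
(-51/f - 68/(-29))*W = (-51/9 - 68/(-29))*(-14) = (-51*⅑ - 68*(-1/29))*(-14) = (-17/3 + 68/29)*(-14) = -289/87*(-14) = 4046/87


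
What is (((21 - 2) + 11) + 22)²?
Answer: 2704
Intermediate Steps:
(((21 - 2) + 11) + 22)² = ((19 + 11) + 22)² = (30 + 22)² = 52² = 2704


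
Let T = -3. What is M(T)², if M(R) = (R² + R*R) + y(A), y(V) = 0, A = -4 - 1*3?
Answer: 324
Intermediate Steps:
A = -7 (A = -4 - 3 = -7)
M(R) = 2*R² (M(R) = (R² + R*R) + 0 = (R² + R²) + 0 = 2*R² + 0 = 2*R²)
M(T)² = (2*(-3)²)² = (2*9)² = 18² = 324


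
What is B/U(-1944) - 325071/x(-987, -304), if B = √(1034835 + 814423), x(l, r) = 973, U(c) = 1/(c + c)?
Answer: -325071/973 - 3888*√1849258 ≈ -5.2875e+6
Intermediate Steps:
U(c) = 1/(2*c)
B = √1849258 ≈ 1359.9
B/U(-1944) - 325071/x(-987, -304) = √1849258/(((½)/(-1944))) - 325071/973 = √1849258/(((½)*(-1/1944))) - 325071*1/973 = √1849258/(-1/3888) - 325071/973 = √1849258*(-3888) - 325071/973 = -3888*√1849258 - 325071/973 = -325071/973 - 3888*√1849258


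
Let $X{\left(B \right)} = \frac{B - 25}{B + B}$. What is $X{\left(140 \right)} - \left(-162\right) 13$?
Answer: $\frac{117959}{56} \approx 2106.4$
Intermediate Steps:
$X{\left(B \right)} = \frac{-25 + B}{2 B}$
$X{\left(140 \right)} - \left(-162\right) 13 = \frac{-25 + 140}{2 \cdot 140} - \left(-162\right) 13 = \frac{1}{2} \cdot \frac{1}{140} \cdot 115 - -2106 = \frac{23}{56} + 2106 = \frac{117959}{56}$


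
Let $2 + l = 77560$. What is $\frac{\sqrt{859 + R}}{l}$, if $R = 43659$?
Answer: $\frac{\sqrt{44518}}{77558} \approx 0.0027205$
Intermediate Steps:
$l = 77558$ ($l = -2 + 77560 = 77558$)
$\frac{\sqrt{859 + R}}{l} = \frac{\sqrt{859 + 43659}}{77558} = \sqrt{44518} \cdot \frac{1}{77558} = \frac{\sqrt{44518}}{77558}$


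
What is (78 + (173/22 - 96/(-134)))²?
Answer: 16286609161/2172676 ≈ 7496.1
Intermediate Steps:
(78 + (173/22 - 96/(-134)))² = (78 + (173*(1/22) - 96*(-1/134)))² = (78 + (173/22 + 48/67))² = (78 + 12647/1474)² = (127619/1474)² = 16286609161/2172676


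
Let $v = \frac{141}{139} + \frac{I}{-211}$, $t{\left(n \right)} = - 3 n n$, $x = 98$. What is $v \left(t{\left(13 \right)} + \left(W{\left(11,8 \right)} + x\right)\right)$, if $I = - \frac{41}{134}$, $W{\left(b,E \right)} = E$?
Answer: $- \frac{1600925533}{3930086} \approx -407.35$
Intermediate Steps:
$I = - \frac{41}{134}$ ($I = \left(-41\right) \frac{1}{134} = - \frac{41}{134} \approx -0.30597$)
$t{\left(n \right)} = - 3 n^{2}$
$v = \frac{3992333}{3930086}$ ($v = \frac{141}{139} - \frac{41}{134 \left(-211\right)} = 141 \cdot \frac{1}{139} - - \frac{41}{28274} = \frac{141}{139} + \frac{41}{28274} = \frac{3992333}{3930086} \approx 1.0158$)
$v \left(t{\left(13 \right)} + \left(W{\left(11,8 \right)} + x\right)\right) = \frac{3992333 \left(- 3 \cdot 13^{2} + \left(8 + 98\right)\right)}{3930086} = \frac{3992333 \left(\left(-3\right) 169 + 106\right)}{3930086} = \frac{3992333 \left(-507 + 106\right)}{3930086} = \frac{3992333}{3930086} \left(-401\right) = - \frac{1600925533}{3930086}$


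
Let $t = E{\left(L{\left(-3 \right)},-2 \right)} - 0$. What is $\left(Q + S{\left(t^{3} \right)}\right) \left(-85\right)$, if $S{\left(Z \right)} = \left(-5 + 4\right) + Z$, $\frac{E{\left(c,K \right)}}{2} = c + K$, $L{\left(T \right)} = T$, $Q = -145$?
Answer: $97410$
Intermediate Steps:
$E{\left(c,K \right)} = 2 K + 2 c$ ($E{\left(c,K \right)} = 2 \left(c + K\right) = 2 \left(K + c\right) = 2 K + 2 c$)
$t = -10$ ($t = \left(2 \left(-2\right) + 2 \left(-3\right)\right) - 0 = \left(-4 - 6\right) + 0 = -10 + 0 = -10$)
$S{\left(Z \right)} = -1 + Z$
$\left(Q + S{\left(t^{3} \right)}\right) \left(-85\right) = \left(-145 + \left(-1 + \left(-10\right)^{3}\right)\right) \left(-85\right) = \left(-145 - 1001\right) \left(-85\right) = \left(-1146\right) \left(-85\right) = 97410$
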